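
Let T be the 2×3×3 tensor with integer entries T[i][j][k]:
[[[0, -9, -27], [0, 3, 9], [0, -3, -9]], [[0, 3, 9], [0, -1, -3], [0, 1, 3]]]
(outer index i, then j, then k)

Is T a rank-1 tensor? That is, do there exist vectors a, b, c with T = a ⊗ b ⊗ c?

The mode-1 fibre T[:,0,1] = [-9, 3] gives a = [3, -1] (primitive direction); the mode-2 fibre T[0,:,1] = [-9, 3, -3] gives b = [3, -1, 1]; then c[k] = T[0,0,k] / (a[0]·b[0]) = [0, -9, -27] / 9 = [0, -1, -3].
Expanding [3, -1] ⊗ [3, -1, 1] ⊗ [0, -1, -3] reproduces all 18 entries of T, so T = [3, -1] ⊗ [3, -1, 1] ⊗ [0, -1, -3] and rank(T) ≤ 1.
Equivalently every frontal slice T[:,:,k] is c[k] times the rank-1 matrix [3, -1] ⊗ [3, -1, 1]. So T has rank 1 (it is nonzero).

Yes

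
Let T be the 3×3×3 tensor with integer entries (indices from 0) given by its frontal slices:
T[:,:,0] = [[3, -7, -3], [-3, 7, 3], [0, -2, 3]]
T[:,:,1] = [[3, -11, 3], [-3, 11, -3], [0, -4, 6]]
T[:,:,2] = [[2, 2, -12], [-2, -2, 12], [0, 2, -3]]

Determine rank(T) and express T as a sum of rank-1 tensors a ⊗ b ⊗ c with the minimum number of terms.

rank(T) = 2

Lower bound: the mode-2 unfolding of T (rows indexed by j, columns by (i,k) = (0,0), (0,1), (0,2), (1,0), (1,1), (1,2), (2,0), (2,1), (2,2)) is [[3, 3, 2, -3, -3, -2, 0, 0, 0], [-7, -11, 2, 7, 11, -2, -2, -4, 2], [-3, 3, -12, 3, -3, 12, 3, 6, -3]].
There the 2×2 minor on rows j ∈ {0, 1}, columns (i,k) ∈ {(0,0), (0,1)} is det [[3, 3], [-7, -11]] = -12 ≠ 0, so this unfolding has rank ≥ 2; CP rank is at least every unfolding rank, so rank(T) ≥ 2. (Unfolding ranks only ever bound the CP rank from below — rank(T) can be strictly larger than all of them — so the matching upper bound has to come from an explicit 2-term decomposition.)
Upper bound — finding two terms. Write S_k = T[:,:,k] for the frontal slices: S₀ = [[3, -7, -3], [-3, 7, 3], [0, -2, 3]], S₁ = [[3, -11, 3], [-3, 11, -3], [0, -4, 6]], S₂ = [[2, 2, -12], [-2, -2, 12], [0, 2, -3]].
If T = a₁ ⊗ b₁ ⊗ c₁ + a₂ ⊗ b₂ ⊗ c₂ then each S_k = c₁[k]·a₁b₁ᵀ + c₂[k]·a₂b₂ᵀ. S₀ and S₁ are linearly independent, so a₁b₁ᵀ and a₂b₂ᵀ must span the same plane of matrices: they are the rank-1 matrices of the form x·S₀ + y·S₁.
The 2×2 minor of x·S₀ + y·S₁ on rows {0,2}, columns {0,1} is −6·x² − 18·xy − 12·y² = (-6)·(x + 2·y)(x + y), vanishing at (x:y) = (2:-1) and (1:-1).
M₁ = 2·S₀ − S₁ = [[3, -3, -9], [-3, 3, 9], [0, 0, 0]] = 3·[1, -1, 0][1, -1, -3]ᵀ and M₂ = S₀ − S₁ = [[0, 4, -6], [0, -4, 6], [0, 2, -3]] = [2, -2, 1][0, 2, -3]ᵀ, so take a₁ = [1, -1, 0], b₁ = [1, -1, -3], a₂ = [2, -2, 1], b₂ = [0, 2, -3].
Each slice is an integer combination of E₁ = a₁b₁ᵀ and E₂ = a₂b₂ᵀ: S₀ = 3·E₁ − E₂, S₁ = 3·E₁ − 2·E₂, S₂ = 2·E₁ + E₂; reading off coefficients, c₁ = [3, 3, 2] and c₂ = [-1, -2, 1].
Hence T = [1, -1, 0] ⊗ [1, -1, -3] ⊗ [3, 3, 2] + [2, -2, 1] ⊗ [0, 2, -3] ⊗ [-1, -2, 1], so rank(T) ≤ 2.
These bounds meet, so rank(T) = 2.
Check entry T[2,0,2] = 0: (0)·(1)·(2) + (1)·(0)·(1) = 0.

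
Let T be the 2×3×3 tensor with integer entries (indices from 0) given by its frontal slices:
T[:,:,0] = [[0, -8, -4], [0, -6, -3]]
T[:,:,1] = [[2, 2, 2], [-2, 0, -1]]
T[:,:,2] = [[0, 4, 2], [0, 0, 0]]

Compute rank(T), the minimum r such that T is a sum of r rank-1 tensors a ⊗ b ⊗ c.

3

Lower bound: the mode-3 unfolding of T (rows indexed by k, columns by (i,j) = (0,0), (0,1), (0,2), (1,0), (1,1), (1,2)) is [[0, -8, -4, 0, -6, -3], [2, 2, 2, -2, 0, -1], [0, 4, 2, 0, 0, 0]].
There the 3×3 minor on rows k ∈ {0, 1, 2}, columns (i,j) ∈ {(0,0), (0,1), (1,1)} is det [[0, -8, -6], [2, 2, 0], [0, 4, 0]] = -48 ≠ 0, so this unfolding has rank ≥ 3; CP rank is at least every unfolding rank, so rank(T) ≥ 3. (Flattening ranks never certify an upper bound on CP rank; for that we must actually write T with 3 rank-1 terms.)
Upper bound: T is a sum of 3 rank-1 terms, T = [1, -1] ⊗ [1, 1, 1] ⊗ [0, 2, 0] + [1, 1] ⊗ [0, 2, 1] ⊗ [-2, 2, -2] + [2, 1] ⊗ [0, 2, 1] ⊗ [-1, -1, 2] (one valid choice — decompositions are not unique — normalised so each a, b is primitive with positive first nonzero entry; check it by expanding all entries), so rank(T) ≤ 3.
These bounds meet, so rank(T) = 3.
Check entry T[1,1,2] = 0: (-1)·(1)·(0) + (1)·(2)·(-2) + (1)·(2)·(2) = 0.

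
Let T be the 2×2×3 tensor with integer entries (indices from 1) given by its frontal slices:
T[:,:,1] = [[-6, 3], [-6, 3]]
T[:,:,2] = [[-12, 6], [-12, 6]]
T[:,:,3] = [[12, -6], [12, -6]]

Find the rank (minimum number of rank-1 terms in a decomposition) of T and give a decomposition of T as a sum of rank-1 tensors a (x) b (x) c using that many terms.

rank(T) = 1

Lower bound: T ≠ 0 (e.g. T[1,1,1] = -6), so rank(T) ≥ 1.
Upper bound: if T = a (x) b (x) c then every fibre of T is a multiple of the corresponding factor, so read the factors off the fibres through the nonzero entry T[1,1,1] = -6.
The mode-1 fibre T[:,1,1] = [-6, -6] gives a = (1, 1) (primitive direction); the mode-2 fibre T[1,:,1] = [-6, 3] gives b = (2, -1); then c[k] = T[1,1,k] / (a[1]·b[1]) = [-6, -12, 12] / 2 = (-3, -6, 6).
Expanding (1, 1) (x) (2, -1) (x) (-3, -6, 6) reproduces all 12 entries of T, so T = (1, 1) (x) (2, -1) (x) (-3, -6, 6) and rank(T) ≤ 1.
These bounds meet, so rank(T) = 1.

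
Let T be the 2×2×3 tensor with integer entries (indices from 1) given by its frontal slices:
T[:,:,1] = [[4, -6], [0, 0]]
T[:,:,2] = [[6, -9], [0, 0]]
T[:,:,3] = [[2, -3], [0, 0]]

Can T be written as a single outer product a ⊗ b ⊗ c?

If T = a ⊗ b ⊗ c then every fibre of T is a multiple of the corresponding factor, so read the factors off the fibres through the nonzero entry T[1,1,1] = 4.
The mode-1 fibre T[:,1,1] = [4, 0] gives a = [1, 0] (primitive direction); the mode-2 fibre T[1,:,1] = [4, -6] gives b = [2, -3]; then c[k] = T[1,1,k] / (a[1]·b[1]) = [4, 6, 2] / 2 = [2, 3, 1].
Expanding [1, 0] ⊗ [2, -3] ⊗ [2, 3, 1] reproduces all 12 entries of T, so T = [1, 0] ⊗ [2, -3] ⊗ [2, 3, 1] and rank(T) ≤ 1.
Equivalently every frontal slice T[:,:,k] is c[k] times the rank-1 matrix [1, 0] ⊗ [2, -3]. So T has rank 1 (it is nonzero).

Yes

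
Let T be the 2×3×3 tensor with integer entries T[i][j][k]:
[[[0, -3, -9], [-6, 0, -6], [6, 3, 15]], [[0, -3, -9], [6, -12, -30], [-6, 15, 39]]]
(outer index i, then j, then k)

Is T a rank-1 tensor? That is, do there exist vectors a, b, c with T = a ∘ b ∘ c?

The mode-3 unfolding of T (rows indexed by k, columns by (i,j) = (0,0), (0,1), (0,2), (1,0), (1,1), (1,2)) is [[0, -6, 6, 0, 6, -6], [-3, 0, 3, -3, -12, 15], [-9, -6, 15, -9, -30, 39]].
There the 2×2 minor on rows k ∈ {0, 1}, columns (i,j) ∈ {(0,0), (0,1)} is det [[0, -6], [-3, 0]] = -18 ≠ 0, so this unfolding has rank ≥ 2; CP rank is at least every unfolding rank, so rank(T) ≥ 2.
In particular rank(T) ≥ 2 > 1, so T is not rank-1.

No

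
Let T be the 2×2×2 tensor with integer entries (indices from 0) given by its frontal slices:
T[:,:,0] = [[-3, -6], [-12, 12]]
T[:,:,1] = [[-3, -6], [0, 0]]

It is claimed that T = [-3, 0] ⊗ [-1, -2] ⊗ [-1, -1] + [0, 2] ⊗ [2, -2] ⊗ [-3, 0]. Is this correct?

Yes

Reconstruct entrywise from the claimed factors. For example, T[0,0,0] = -3 and Σₗ aₗ[0]bₗ[0]cₗ[0] = (-3)·(-1)·(-1) + (0)·(2)·(-3) = -3; checking all 8 entries, every one matches. The claim holds.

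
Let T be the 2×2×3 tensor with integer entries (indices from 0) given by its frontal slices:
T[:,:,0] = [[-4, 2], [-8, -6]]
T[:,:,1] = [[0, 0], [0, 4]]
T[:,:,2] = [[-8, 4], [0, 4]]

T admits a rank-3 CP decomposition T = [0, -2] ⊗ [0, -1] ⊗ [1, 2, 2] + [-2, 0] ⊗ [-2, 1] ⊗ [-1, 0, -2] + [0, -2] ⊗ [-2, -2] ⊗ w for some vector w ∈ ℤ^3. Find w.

w = [-2, 0, 0]

Subtract the known terms from T to get the rank-1 residual R = [0, -2] ⊗ [-2, -2] ⊗ w, so R[i,j,k] = a[i]·b[j]·w[k]. Pick indices with nonzero a[1]·b[0] = (-2)·(-2) = 4. Only the fibre through (1,0,·) is needed: R[1,0,:] = T[1,0,:] − Σₗ aₗ[1]bₗ[0]cₗ = [-8, 0, 0] − (-2)·(0)·[1, 2, 2] − (0)·(-2)·[-1, 0, -2] = [-8, 0, 0]. Then w[k] = R[1,0,k] / 4 for each k, giving w = [-8, 0, 0] / 4 = [-2, 0, 0].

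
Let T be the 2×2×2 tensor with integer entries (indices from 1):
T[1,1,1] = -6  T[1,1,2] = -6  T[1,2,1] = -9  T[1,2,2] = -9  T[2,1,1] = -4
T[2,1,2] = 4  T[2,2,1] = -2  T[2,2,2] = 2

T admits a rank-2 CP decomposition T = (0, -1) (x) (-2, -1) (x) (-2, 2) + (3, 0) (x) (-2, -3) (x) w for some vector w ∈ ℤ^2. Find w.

w = (1, 1)

Subtract the known terms from T to get the rank-1 residual R = (3, 0) (x) (-2, -3) (x) w, so R[i,j,k] = a[i]·b[j]·w[k]. Pick indices with nonzero a[1]·b[1] = (3)·(-2) = -6. Only the fibre through (1,1,·) is needed: R[1,1,:] = T[1,1,:] − Σₗ aₗ[1]bₗ[1]cₗ = [-6, -6] − (0)·(-2)·(-2, 2) = [-6, -6]. Then w[k] = R[1,1,k] / -6 for each k, giving w = [-6, -6] / -6 = (1, 1).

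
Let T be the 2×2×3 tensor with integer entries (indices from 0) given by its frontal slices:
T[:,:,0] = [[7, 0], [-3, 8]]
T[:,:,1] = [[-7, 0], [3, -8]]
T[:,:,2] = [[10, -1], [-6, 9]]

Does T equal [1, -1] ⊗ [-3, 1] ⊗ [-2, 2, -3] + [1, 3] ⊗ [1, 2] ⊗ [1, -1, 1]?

Yes

Reconstruct entrywise from the claimed factors. For example, T[0,1,0] = 0 and Σₗ aₗ[0]bₗ[1]cₗ[0] = (1)·(1)·(-2) + (1)·(2)·(1) = 0; checking all 12 entries, every one matches. The claim holds.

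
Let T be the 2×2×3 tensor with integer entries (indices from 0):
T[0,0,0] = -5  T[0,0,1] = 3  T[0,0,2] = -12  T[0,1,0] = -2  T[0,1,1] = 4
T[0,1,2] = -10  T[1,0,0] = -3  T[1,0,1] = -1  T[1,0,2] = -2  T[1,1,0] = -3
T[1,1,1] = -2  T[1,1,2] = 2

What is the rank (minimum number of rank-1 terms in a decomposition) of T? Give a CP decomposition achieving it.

Lower bound: in the mode-3 unfolding of T (rows indexed by k, columns by (i,j)) the 3×3 minor on rows k ∈ {0, 1, 2}, columns (i,j) ∈ {(0,0), (0,1), (1,1)} is det [[-5, -2, -3], [3, 4, -2], [-12, -10, 2]] = -30 ≠ 0, so that unfolding has rank ≥ 3 and hence rank(T) ≥ 3 (CP rank is at least every unfolding rank, though it can be larger).
Upper bound: T is a sum of 3 rank-1 terms, T = [1, -1] ∘ [1, 2] ∘ [1, 1, -2] + [1, 0] ∘ [1, 1] ∘ [-2, 2, -2] + [2, 1] ∘ [2, 1] ∘ [-1, 0, -2] (one valid choice — decompositions are not unique — normalised so each a, b is primitive with positive first nonzero entry; check it by expanding all entries), so rank(T) ≤ 3.
These bounds meet, so rank(T) = 3.

rank(T) = 3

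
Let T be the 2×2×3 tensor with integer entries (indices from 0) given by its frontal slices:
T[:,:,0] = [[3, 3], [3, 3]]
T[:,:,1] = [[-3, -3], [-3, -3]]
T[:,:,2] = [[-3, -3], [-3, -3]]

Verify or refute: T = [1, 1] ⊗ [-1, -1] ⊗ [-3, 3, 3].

Yes

Reconstruct entrywise from the claimed factors. For example, T[1,1,1] = -3 and Σₗ aₗ[1]bₗ[1]cₗ[1] = (1)·(-1)·(3) = -3; checking all 12 entries, every one matches. The claim holds.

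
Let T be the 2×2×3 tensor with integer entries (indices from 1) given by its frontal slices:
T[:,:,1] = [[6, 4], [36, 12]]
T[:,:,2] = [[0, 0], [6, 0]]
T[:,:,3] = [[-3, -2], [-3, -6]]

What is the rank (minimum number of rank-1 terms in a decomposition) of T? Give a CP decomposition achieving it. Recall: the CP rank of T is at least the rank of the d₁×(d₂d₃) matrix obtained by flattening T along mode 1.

rank(T) = 2

Lower bound: in the mode-2 unfolding of T (rows indexed by j, columns by (i,k)) the 2×2 minor on rows j ∈ {1, 2}, columns (i,k) ∈ {(1,1), (2,1)} is det [[6, 36], [4, 12]] = -72 ≠ 0, so that unfolding has rank ≥ 2 and hence rank(T) ≥ 2 (CP rank is at least every unfolding rank, though it can be larger).
Upper bound: with S_k = T[:,:,k], the two rank-1 terms a₁b₁ᵀ, a₂b₂ᵀ are the rank-1 members of the pencil x·S₁ + y·S₂.
det(x·S₁ + y·S₂) is −72·x² − 24·xy = (-24)·(3·x + y)(x), vanishing at (x:y) = (1:-3) and (0:1).
M₁ = S₁ − 3·S₂ = [[6, 4], [18, 12]] = 2·[1, 3][3, 2]ᵀ and M₂ = S₂ = [[0, 0], [6, 0]] = 6·[0, 1][1, 0]ᵀ, so take a₁ = [1, 3], b₁ = [3, 2], a₂ = [0, 1], b₂ = [1, 0].
Each slice is an integer combination of E₁ = a₁b₁ᵀ and E₂ = a₂b₂ᵀ: S₁ = 2·E₁ + 18·E₂, S₂ = 6·E₂, S₃ = −E₁ + 6·E₂; reading off coefficients, c₁ = [2, 0, -1] and c₂ = [18, 6, 6].
Hence T = [1, 3] ⊗ [3, 2] ⊗ [2, 0, -1] + [0, 1] ⊗ [1, 0] ⊗ [18, 6, 6], so rank(T) ≤ 2.
These bounds meet, so rank(T) = 2.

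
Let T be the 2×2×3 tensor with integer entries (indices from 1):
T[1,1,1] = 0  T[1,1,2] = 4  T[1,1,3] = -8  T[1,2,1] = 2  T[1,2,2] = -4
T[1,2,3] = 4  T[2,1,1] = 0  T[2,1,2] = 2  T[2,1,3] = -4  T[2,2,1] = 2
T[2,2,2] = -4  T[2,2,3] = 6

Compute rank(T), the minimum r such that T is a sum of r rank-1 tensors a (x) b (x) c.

3

Lower bound: in the mode-3 unfolding of T (rows indexed by k, columns by (i,j)) the 3×3 minor on rows k ∈ {1, 2, 3}, columns (i,j) ∈ {(1,1), (1,2), (2,2)} is det [[0, 2, 2], [4, -4, -4], [-8, 4, 6]] = -16 ≠ 0, so that unfolding has rank ≥ 3 and hence rank(T) ≥ 3 (CP rank is at least every unfolding rank, though it can be larger).
Upper bound: T is a sum of 3 rank-1 terms, T = [1, -1] (x) [0, 1] (x) [-2, 2, -2] + [1, 0] (x) [0, 1] (x) [4, -2, -2] + [2, 1] (x) [1, -1] (x) [0, 2, -4] (written with every a and b primitive with positive leading entry and the scale carried by c; CP decompositions are not unique, and this one is verified by expanding entrywise), so rank(T) ≤ 3.
These bounds meet, so rank(T) = 3.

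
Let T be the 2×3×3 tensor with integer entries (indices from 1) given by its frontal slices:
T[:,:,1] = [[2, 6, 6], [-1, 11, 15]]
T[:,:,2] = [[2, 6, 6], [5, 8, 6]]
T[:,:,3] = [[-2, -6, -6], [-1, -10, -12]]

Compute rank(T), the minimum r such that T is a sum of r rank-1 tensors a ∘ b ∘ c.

2

Lower bound: the mode-3 unfolding of T (rows indexed by k, columns by (i,j) = (1,1), (1,2), (1,3), (2,1), (2,2), (2,3)) is [[2, 6, 6, -1, 11, 15], [2, 6, 6, 5, 8, 6], [-2, -6, -6, -1, -10, -12]].
There the 2×2 minor on rows k ∈ {1, 2}, columns (i,j) ∈ {(1,1), (2,1)} is det [[2, -1], [2, 5]] = 12 ≠ 0, so this unfolding has rank ≥ 2; CP rank is at least every unfolding rank, so rank(T) ≥ 2. (This is only a lower bound: in general the CP rank may exceed every unfolding rank, so we still need to exhibit 2 rank-1 terms summing to T.)
Upper bound — finding two terms. Write S_k = T[:,:,k] for the frontal slices: S₁ = [[2, 6, 6], [-1, 11, 15]], S₂ = [[2, 6, 6], [5, 8, 6]], S₃ = [[-2, -6, -6], [-1, -10, -12]].
If T = a₁ ∘ b₁ ∘ c₁ + a₂ ∘ b₂ ∘ c₂ then each S_k = c₁[k]·a₁b₁ᵀ + c₂[k]·a₂b₂ᵀ. S₁ and S₂ are linearly independent, so a₁b₁ᵀ and a₂b₂ᵀ must span the same plane of matrices: they are the rank-1 matrices of the form x·S₁ + y·S₂.
The 2×2 minor of x·S₁ + y·S₂ on rows {1,2}, columns {1,2} is 28·x² + 14·xy − 14·y² = 14·(2·x − y)(x + y), vanishing at (x:y) = (1:2) and (1:-1).
M₁ = S₁ + 2·S₂ = [[6, 18, 18], [9, 27, 27]] = 3·[2, 3][1, 3, 3]ᵀ and M₂ = S₁ − S₂ = [[0, 0, 0], [-6, 3, 9]] = (-3)·[0, 1][2, -1, -3]ᵀ, so take a₁ = [2, 3], b₁ = [1, 3, 3], a₂ = [0, 1], b₂ = [2, -1, -3].
Each slice is an integer combination of E₁ = a₁b₁ᵀ and E₂ = a₂b₂ᵀ: S₁ = E₁ − 2·E₂, S₂ = E₁ + E₂, S₃ = −E₁ + E₂; reading off coefficients, c₁ = [1, 1, -1] and c₂ = [-2, 1, 1].
Hence T = [2, 3] ∘ [1, 3, 3] ∘ [1, 1, -1] + [0, 1] ∘ [2, -1, -3] ∘ [-2, 1, 1], so rank(T) ≤ 2.
These bounds meet, so rank(T) = 2.
Check entry T[2,2,3] = -10: (3)·(3)·(-1) + (1)·(-1)·(1) = -10.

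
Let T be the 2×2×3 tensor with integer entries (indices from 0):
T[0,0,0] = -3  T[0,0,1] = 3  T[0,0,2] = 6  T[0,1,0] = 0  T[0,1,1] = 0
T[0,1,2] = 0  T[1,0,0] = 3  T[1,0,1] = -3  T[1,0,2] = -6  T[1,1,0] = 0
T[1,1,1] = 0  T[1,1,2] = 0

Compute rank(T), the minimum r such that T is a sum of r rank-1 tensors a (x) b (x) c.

Lower bound: T ≠ 0 (e.g. T[0,0,0] = -3), so rank(T) ≥ 1.
Upper bound: if T = a (x) b (x) c then every fibre of T is a multiple of the corresponding factor, so read the factors off the fibres through the nonzero entry T[0,0,0] = -3.
The mode-1 fibre T[:,0,0] = [-3, 3] gives a = [1, -1] (primitive direction); the mode-2 fibre T[0,:,0] = [-3, 0] gives b = [1, 0]; then c[k] = T[0,0,k] / (a[0]·b[0]) = [-3, 3, 6] / 1 = [-3, 3, 6].
Expanding [1, -1] (x) [1, 0] (x) [-3, 3, 6] reproduces all 12 entries of T, so T = [1, -1] (x) [1, 0] (x) [-3, 3, 6] and rank(T) ≤ 1.
These bounds meet, so rank(T) = 1.

1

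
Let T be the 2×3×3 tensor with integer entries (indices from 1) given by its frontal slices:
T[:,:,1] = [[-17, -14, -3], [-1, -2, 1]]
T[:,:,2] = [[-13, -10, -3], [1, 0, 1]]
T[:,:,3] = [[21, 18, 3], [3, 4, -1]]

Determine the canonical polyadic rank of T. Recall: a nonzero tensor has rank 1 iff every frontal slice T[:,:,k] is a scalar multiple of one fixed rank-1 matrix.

2

Lower bound: the mode-2 unfolding of T (rows indexed by j, columns by (i,k) = (1,1), (1,2), (1,3), (2,1), (2,2), (2,3)) is [[-17, -13, 21, -1, 1, 3], [-14, -10, 18, -2, 0, 4], [-3, -3, 3, 1, 1, -1]].
There the 2×2 minor on rows j ∈ {1, 2}, columns (i,k) ∈ {(1,1), (1,2)} is det [[-17, -13], [-14, -10]] = -12 ≠ 0, so this unfolding has rank ≥ 2; CP rank is at least every unfolding rank, so rank(T) ≥ 2. (This is only a lower bound: in general the CP rank may exceed every unfolding rank, so we still need to exhibit 2 rank-1 terms summing to T.)
Upper bound — finding two terms. Write S_k = T[:,:,k] for the frontal slices: S₁ = [[-17, -14, -3], [-1, -2, 1]], S₂ = [[-13, -10, -3], [1, 0, 1]], S₃ = [[21, 18, 3], [3, 4, -1]].
If T = a₁ ⊗ b₁ ⊗ c₁ + a₂ ⊗ b₂ ⊗ c₂ then each S_k = c₁[k]·a₁b₁ᵀ + c₂[k]·a₂b₂ᵀ. S₁ and S₂ are linearly independent, so a₁b₁ᵀ and a₂b₂ᵀ must span the same plane of matrices: they are the rank-1 matrices of the form x·S₁ + y·S₂.
The 2×2 minor of x·S₁ + y·S₂ on rows {1,2}, columns {1,2} is 20·x² + 30·xy + 10·y² = 10·(x + y)(2·x + y), vanishing at (x:y) = (1:-1) and (1:-2).
M₁ = S₁ − S₂ = [[-4, -4, 0], [-2, -2, 0]] = (-2)·[2, 1][1, 1, 0]ᵀ and M₂ = S₁ − 2·S₂ = [[9, 6, 3], [-3, -2, -1]] = [3, -1][3, 2, 1]ᵀ, so take a₁ = [2, 1], b₁ = [1, 1, 0], a₂ = [3, -1], b₂ = [3, 2, 1].
Each slice is an integer combination of E₁ = a₁b₁ᵀ and E₂ = a₂b₂ᵀ: S₁ = −4·E₁ − E₂, S₂ = −2·E₁ − E₂, S₃ = 6·E₁ + E₂; reading off coefficients, c₁ = [-4, -2, 6] and c₂ = [-1, -1, 1].
Hence T = [2, 1] ⊗ [1, 1, 0] ⊗ [-4, -2, 6] + [3, -1] ⊗ [3, 2, 1] ⊗ [-1, -1, 1], so rank(T) ≤ 2.
These bounds meet, so rank(T) = 2.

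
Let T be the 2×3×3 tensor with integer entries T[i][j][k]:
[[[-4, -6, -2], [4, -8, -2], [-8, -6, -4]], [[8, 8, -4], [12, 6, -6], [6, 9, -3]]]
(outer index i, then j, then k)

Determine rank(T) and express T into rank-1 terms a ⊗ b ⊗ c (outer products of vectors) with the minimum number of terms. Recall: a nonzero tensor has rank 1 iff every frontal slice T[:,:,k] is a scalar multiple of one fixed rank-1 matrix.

Lower bound: the mode-2 unfolding of T (rows indexed by j, columns by (i,k) = (0,0), (0,1), (0,2), (1,0), (1,1), (1,2)) is [[-4, -6, -2, 8, 8, -4], [4, -8, -2, 12, 6, -6], [-8, -6, -4, 6, 9, -3]].
There the 3×3 minor on rows j ∈ {0, 1, 2}, columns (i,k) ∈ {(0,0), (0,1), (0,2)} is det [[-4, -6, -2], [4, -8, -2], [-8, -6, -4]] = -96 ≠ 0, so this unfolding has rank ≥ 3; CP rank is at least every unfolding rank, so rank(T) ≥ 3. (Flattening ranks never certify an upper bound on CP rank; for that we must actually write T with 3 rank-1 terms.)
Upper bound: T is a sum of 3 rank-1 terms, T = [1, -2] ⊗ [1, 1, 1] ⊗ [-4, -4, 2] + [1, 0] ⊗ [1, 0, 2] ⊗ [0, -2, -4] + [2, 1] ⊗ [0, 2, -1] ⊗ [2, -1, -1] (written with every a and b primitive with positive leading entry and the scale carried by c; CP decompositions are not unique, and this one is verified by expanding entrywise), so rank(T) ≤ 3.
These bounds meet, so rank(T) = 3.

rank(T) = 3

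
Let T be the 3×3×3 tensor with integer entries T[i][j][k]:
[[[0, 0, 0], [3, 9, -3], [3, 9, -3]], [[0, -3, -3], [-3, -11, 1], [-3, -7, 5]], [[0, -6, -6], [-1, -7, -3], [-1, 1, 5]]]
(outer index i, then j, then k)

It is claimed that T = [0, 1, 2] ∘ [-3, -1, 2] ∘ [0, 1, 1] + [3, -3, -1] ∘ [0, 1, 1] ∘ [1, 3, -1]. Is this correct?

Reconstruct entry (1,1,1) from the claimed factors: Σₗ aₗ[1]bₗ[1]cₗ[1] = (1)·(-1)·(1) + (-3)·(1)·(3) = -10, but T[1,1,1] = -11. The claim is false.

No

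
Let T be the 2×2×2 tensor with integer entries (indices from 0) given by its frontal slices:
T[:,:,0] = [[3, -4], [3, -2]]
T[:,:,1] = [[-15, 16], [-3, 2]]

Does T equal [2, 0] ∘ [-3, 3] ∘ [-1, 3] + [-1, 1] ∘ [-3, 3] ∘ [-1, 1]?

Reconstruct entry (0,1,0) from the claimed factors: Σₗ aₗ[0]bₗ[1]cₗ[0] = (2)·(3)·(-1) + (-1)·(3)·(-1) = -3, but T[0,1,0] = -4. The claim is false.

No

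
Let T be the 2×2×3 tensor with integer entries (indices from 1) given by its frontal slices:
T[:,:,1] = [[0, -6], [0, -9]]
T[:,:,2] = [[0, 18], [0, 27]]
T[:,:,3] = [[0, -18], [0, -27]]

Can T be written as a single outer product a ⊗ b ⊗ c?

Yes

If T = a ⊗ b ⊗ c then every fibre of T is a multiple of the corresponding factor, so read the factors off the fibres through the nonzero entry T[1,2,1] = -6.
The mode-1 fibre T[:,2,1] = [-6, -9] gives a = [2, 3] (primitive direction); the mode-2 fibre T[1,:,1] = [0, -6] gives b = [0, 1]; then c[k] = T[1,2,k] / (a[1]·b[2]) = [-6, 18, -18] / 2 = [-3, 9, -9].
Expanding [2, 3] ⊗ [0, 1] ⊗ [-3, 9, -9] reproduces all 12 entries of T, so T = [2, 3] ⊗ [0, 1] ⊗ [-3, 9, -9] and rank(T) ≤ 1.
Equivalently every frontal slice T[:,:,k] is c[k] times the rank-1 matrix [2, 3] ⊗ [0, 1]. So T has rank 1 (it is nonzero).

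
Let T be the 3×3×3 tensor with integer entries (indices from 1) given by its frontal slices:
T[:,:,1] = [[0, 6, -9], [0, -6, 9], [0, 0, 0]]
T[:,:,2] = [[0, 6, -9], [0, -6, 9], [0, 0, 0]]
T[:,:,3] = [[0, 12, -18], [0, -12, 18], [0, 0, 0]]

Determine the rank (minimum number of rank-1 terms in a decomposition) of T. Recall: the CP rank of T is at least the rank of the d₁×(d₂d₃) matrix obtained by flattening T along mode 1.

Lower bound: T ≠ 0 (e.g. T[1,2,1] = 6), so rank(T) ≥ 1.
Upper bound: the mode-1 fibre T[:,2,1] = [6, -6, 0] gives a = [1, -1, 0] (primitive direction); the mode-2 fibre T[1,:,1] = [0, 6, -9] gives b = [0, 2, -3]; then c[k] = T[1,2,k] / (a[1]·b[2]) = [6, 6, 12] / 2 = [3, 3, 6].
Expanding [1, -1, 0] ⊗ [0, 2, -3] ⊗ [3, 3, 6] reproduces all 27 entries of T, so T = [1, -1, 0] ⊗ [0, 2, -3] ⊗ [3, 3, 6] and rank(T) ≤ 1.
These bounds meet, so rank(T) = 1.

1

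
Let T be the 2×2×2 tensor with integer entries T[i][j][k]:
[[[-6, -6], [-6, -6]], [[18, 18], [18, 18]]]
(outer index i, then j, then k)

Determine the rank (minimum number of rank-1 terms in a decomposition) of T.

Lower bound: T ≠ 0 (e.g. T[0,0,0] = -6), so rank(T) ≥ 1.
Upper bound: if T = a ⊗ b ⊗ c then every fibre of T is a multiple of the corresponding factor, so read the factors off the fibres through the nonzero entry T[0,0,0] = -6.
The mode-1 fibre T[:,0,0] = [-6, 18] gives a = (1, -3) (primitive direction); the mode-2 fibre T[0,:,0] = [-6, -6] gives b = (1, 1); then c[k] = T[0,0,k] / (a[0]·b[0]) = [-6, -6] / 1 = (-6, -6).
Expanding (1, -3) ⊗ (1, 1) ⊗ (-6, -6) reproduces all 8 entries of T, so T = (1, -3) ⊗ (1, 1) ⊗ (-6, -6) and rank(T) ≤ 1.
These bounds meet, so rank(T) = 1.
Check entry T[1,1,0] = 18: (-3)·(1)·(-6) = 18.

1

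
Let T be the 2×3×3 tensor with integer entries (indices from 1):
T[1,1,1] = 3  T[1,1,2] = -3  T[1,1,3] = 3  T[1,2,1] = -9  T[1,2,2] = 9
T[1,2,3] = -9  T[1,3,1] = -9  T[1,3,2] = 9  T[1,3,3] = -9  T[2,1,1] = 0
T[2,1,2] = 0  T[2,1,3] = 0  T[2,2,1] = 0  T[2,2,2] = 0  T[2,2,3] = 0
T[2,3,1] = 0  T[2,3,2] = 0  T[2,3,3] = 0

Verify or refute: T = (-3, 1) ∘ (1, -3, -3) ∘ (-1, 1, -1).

Reconstruct entry (2,1,1) from the claimed factors: Σₗ aₗ[2]bₗ[1]cₗ[1] = (1)·(1)·(-1) = -1, but T[2,1,1] = 0. The claim is false.

No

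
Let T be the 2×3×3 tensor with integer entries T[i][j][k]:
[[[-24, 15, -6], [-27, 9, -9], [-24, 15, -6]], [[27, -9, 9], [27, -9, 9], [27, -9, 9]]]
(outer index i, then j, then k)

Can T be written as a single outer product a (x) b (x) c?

No

The mode-2 unfolding of T (rows indexed by j, columns by (i,k) = (0,0), (0,1), (0,2), (1,0), (1,1), (1,2)) is [[-24, 15, -6, 27, -9, 9], [-27, 9, -9, 27, -9, 9], [-24, 15, -6, 27, -9, 9]].
There the 2×2 minor on rows j ∈ {0, 1}, columns (i,k) ∈ {(0,0), (0,1)} is det [[-24, 15], [-27, 9]] = 189 ≠ 0, so this unfolding has rank ≥ 2; CP rank is at least every unfolding rank, so rank(T) ≥ 2.
In particular rank(T) ≥ 2 > 1, so T is not rank-1.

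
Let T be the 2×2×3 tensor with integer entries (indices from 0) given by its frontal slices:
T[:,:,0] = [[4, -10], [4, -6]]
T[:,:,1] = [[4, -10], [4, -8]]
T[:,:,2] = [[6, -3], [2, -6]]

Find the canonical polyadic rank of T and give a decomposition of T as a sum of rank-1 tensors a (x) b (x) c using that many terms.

rank(T) = 3

Lower bound: the mode-3 unfolding of T (rows indexed by k, columns by (i,j) = (0,0), (0,1), (1,0), (1,1)) is [[4, -10, 4, -6], [4, -10, 4, -8], [6, -3, 2, -6]].
There the 3×3 minor on rows k ∈ {0, 1, 2}, columns (i,j) ∈ {(0,0), (0,1), (1,1)} is det [[4, -10, -6], [4, -10, -8], [6, -3, -6]] = 96 ≠ 0, so this unfolding has rank ≥ 3; CP rank is at least every unfolding rank, so rank(T) ≥ 3. (Flattening ranks never certify an upper bound on CP rank; for that we must actually write T with 3 rank-1 terms.)
Upper bound: T is a sum of 3 rank-1 terms, T = [0, 1] (x) [0, 1] (x) [-2, -4, -4] + [1, 0] (x) [2, 1] (x) [-2, -2, 1] + [2, 1] (x) [1, -1] (x) [4, 4, 2] (one valid choice — decompositions are not unique — normalised so each a, b is primitive with positive first nonzero entry; check it by expanding all entries), so rank(T) ≤ 3.
These bounds meet, so rank(T) = 3.
Check entry T[0,0,0] = 4: (0)·(0)·(-2) + (1)·(2)·(-2) + (2)·(1)·(4) = 4.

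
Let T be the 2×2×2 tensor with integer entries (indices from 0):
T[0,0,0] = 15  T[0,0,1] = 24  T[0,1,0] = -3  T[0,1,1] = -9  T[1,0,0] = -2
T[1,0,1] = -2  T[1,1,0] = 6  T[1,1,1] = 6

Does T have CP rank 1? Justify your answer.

The mode-2 unfolding of T (rows indexed by j, columns by (i,k) = (0,0), (0,1), (1,0), (1,1)) is [[15, 24, -2, -2], [-3, -9, 6, 6]].
There the 2×2 minor on rows j ∈ {0, 1}, columns (i,k) ∈ {(0,0), (0,1)} is det [[15, 24], [-3, -9]] = -63 ≠ 0, so this unfolding has rank ≥ 2; CP rank is at least every unfolding rank, so rank(T) ≥ 2.
In particular rank(T) ≥ 2 > 1, so T is not rank-1.

No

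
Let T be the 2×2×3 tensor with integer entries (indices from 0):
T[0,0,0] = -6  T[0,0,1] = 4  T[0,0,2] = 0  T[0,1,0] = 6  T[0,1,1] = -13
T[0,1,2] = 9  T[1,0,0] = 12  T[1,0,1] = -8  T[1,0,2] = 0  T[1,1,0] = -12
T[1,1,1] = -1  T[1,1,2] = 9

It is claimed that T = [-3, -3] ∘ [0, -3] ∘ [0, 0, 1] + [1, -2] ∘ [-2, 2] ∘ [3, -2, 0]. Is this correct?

Reconstruct entry (0,1,1) from the claimed factors: Σₗ aₗ[0]bₗ[1]cₗ[1] = (-3)·(-3)·(0) + (1)·(2)·(-2) = -4, but T[0,1,1] = -13. The claim is false.

No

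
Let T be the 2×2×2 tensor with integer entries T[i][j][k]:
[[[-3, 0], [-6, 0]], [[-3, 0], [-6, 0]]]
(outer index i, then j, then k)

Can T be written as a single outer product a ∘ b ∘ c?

Yes

If T = a ∘ b ∘ c then every fibre of T is a multiple of the corresponding factor, so read the factors off the fibres through the nonzero entry T[0,0,0] = -3.
The mode-1 fibre T[:,0,0] = [-3, -3] gives a = (1, 1) (primitive direction); the mode-2 fibre T[0,:,0] = [-3, -6] gives b = (1, 2); then c[k] = T[0,0,k] / (a[0]·b[0]) = [-3, 0] / 1 = (-3, 0).
Expanding (1, 1) ∘ (1, 2) ∘ (-3, 0) reproduces all 8 entries of T, so T = (1, 1) ∘ (1, 2) ∘ (-3, 0) and rank(T) ≤ 1.
Equivalently every frontal slice T[:,:,k] is c[k] times the rank-1 matrix (1, 1) ∘ (1, 2). So T has rank 1 (it is nonzero).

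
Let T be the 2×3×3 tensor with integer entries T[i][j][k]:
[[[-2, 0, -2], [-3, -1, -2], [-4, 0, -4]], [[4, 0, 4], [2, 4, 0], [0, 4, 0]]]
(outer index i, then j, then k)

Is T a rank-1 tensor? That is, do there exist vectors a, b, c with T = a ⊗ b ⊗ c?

No

The mode-3 unfolding of T (rows indexed by k, columns by (i,j) = (0,0), (0,1), (0,2), (1,0), (1,1), (1,2)) is [[-2, -3, -4, 4, 2, 0], [0, -1, 0, 0, 4, 4], [-2, -2, -4, 4, 0, 0]].
There the 3×3 minor on rows k ∈ {0, 1, 2}, columns (i,j) ∈ {(0,0), (0,1), (1,1)} is det [[-2, -3, 2], [0, -1, 4], [-2, -2, 0]] = 4 ≠ 0, so this unfolding has rank ≥ 3; CP rank is at least every unfolding rank, so rank(T) ≥ 3.
In particular rank(T) ≥ 3 > 1, so T is not rank-1.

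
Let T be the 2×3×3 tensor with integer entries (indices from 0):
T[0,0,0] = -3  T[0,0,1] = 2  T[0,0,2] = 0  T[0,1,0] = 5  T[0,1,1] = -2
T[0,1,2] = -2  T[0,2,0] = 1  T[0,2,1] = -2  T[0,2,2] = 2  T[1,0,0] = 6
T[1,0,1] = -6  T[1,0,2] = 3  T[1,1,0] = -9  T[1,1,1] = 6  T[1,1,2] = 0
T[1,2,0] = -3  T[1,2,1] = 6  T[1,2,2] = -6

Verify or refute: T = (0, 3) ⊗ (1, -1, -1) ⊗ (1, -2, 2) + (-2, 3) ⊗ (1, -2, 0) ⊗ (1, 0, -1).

No

Reconstruct entry (0,0,0) from the claimed factors: Σₗ aₗ[0]bₗ[0]cₗ[0] = (0)·(1)·(1) + (-2)·(1)·(1) = -2, but T[0,0,0] = -3. The claim is false.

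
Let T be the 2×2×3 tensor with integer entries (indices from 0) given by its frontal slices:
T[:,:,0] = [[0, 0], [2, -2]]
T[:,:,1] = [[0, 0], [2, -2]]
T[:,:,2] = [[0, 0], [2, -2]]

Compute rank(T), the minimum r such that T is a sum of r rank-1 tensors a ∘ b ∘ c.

Lower bound: T ≠ 0 (e.g. T[1,0,0] = 2), so rank(T) ≥ 1.
Upper bound: if T = a ∘ b ∘ c then every fibre of T is a multiple of the corresponding factor, so read the factors off the fibres through the nonzero entry T[1,0,0] = 2.
The mode-1 fibre T[:,0,0] = [0, 2] gives a = [0, 1] (primitive direction); the mode-2 fibre T[1,:,0] = [2, -2] gives b = [1, -1]; then c[k] = T[1,0,k] / (a[1]·b[0]) = [2, 2, 2] / 1 = [2, 2, 2].
Expanding [0, 1] ∘ [1, -1] ∘ [2, 2, 2] reproduces all 12 entries of T, so T = [0, 1] ∘ [1, -1] ∘ [2, 2, 2] and rank(T) ≤ 1.
These bounds meet, so rank(T) = 1.
Check entry T[0,0,2] = 0: (0)·(1)·(2) = 0.

1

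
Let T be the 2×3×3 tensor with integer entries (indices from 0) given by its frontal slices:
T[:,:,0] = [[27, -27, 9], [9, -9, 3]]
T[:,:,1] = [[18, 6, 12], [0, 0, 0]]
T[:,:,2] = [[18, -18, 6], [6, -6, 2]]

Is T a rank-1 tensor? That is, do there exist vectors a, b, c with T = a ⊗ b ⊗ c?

The mode-2 unfolding of T (rows indexed by j, columns by (i,k) = (0,0), (0,1), (0,2), (1,0), (1,1), (1,2)) is [[27, 18, 18, 9, 0, 6], [-27, 6, -18, -9, 0, -6], [9, 12, 6, 3, 0, 2]].
There the 2×2 minor on rows j ∈ {0, 1}, columns (i,k) ∈ {(0,0), (0,1)} is det [[27, 18], [-27, 6]] = 648 ≠ 0, so this unfolding has rank ≥ 2; CP rank is at least every unfolding rank, so rank(T) ≥ 2.
In particular rank(T) ≥ 2 > 1, so T is not rank-1.

No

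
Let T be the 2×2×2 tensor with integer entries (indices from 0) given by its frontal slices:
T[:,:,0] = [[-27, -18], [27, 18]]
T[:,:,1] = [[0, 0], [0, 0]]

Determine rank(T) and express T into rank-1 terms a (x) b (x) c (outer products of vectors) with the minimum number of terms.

rank(T) = 1

Lower bound: T ≠ 0 (e.g. T[0,0,0] = -27), so rank(T) ≥ 1.
Upper bound: if T = a (x) b (x) c then every fibre of T is a multiple of the corresponding factor, so read the factors off the fibres through the nonzero entry T[0,0,0] = -27.
The mode-1 fibre T[:,0,0] = [-27, 27] gives a = [1, -1] (primitive direction); the mode-2 fibre T[0,:,0] = [-27, -18] gives b = [3, 2]; then c[k] = T[0,0,k] / (a[0]·b[0]) = [-27, 0] / 3 = [-9, 0].
Expanding [1, -1] (x) [3, 2] (x) [-9, 0] reproduces all 8 entries of T, so T = [1, -1] (x) [3, 2] (x) [-9, 0] and rank(T) ≤ 1.
These bounds meet, so rank(T) = 1.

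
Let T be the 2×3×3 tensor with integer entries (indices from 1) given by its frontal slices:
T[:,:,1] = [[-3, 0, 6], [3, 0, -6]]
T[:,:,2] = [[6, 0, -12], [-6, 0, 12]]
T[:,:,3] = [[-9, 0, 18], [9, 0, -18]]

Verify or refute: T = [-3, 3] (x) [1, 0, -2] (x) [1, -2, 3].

Yes

Reconstruct entrywise from the claimed factors. For example, T[2,3,1] = -6 and Σₗ aₗ[2]bₗ[3]cₗ[1] = (3)·(-2)·(1) = -6; checking all 18 entries, every one matches. The claim holds.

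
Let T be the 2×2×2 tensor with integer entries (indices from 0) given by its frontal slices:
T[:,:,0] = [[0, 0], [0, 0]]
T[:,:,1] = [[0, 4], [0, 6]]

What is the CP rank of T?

Lower bound: T ≠ 0 (e.g. T[0,1,1] = 4), so rank(T) ≥ 1.
Upper bound: if T = a ⊗ b ⊗ c then every fibre of T is a multiple of the corresponding factor, so read the factors off the fibres through the nonzero entry T[0,1,1] = 4.
The mode-1 fibre T[:,1,1] = [4, 6] gives a = [2, 3] (primitive direction); the mode-2 fibre T[0,:,1] = [0, 4] gives b = [0, 1]; then c[k] = T[0,1,k] / (a[0]·b[1]) = [0, 4] / 2 = [0, 2].
Expanding [2, 3] ⊗ [0, 1] ⊗ [0, 2] reproduces all 8 entries of T, so T = [2, 3] ⊗ [0, 1] ⊗ [0, 2] and rank(T) ≤ 1.
These bounds meet, so rank(T) = 1.

1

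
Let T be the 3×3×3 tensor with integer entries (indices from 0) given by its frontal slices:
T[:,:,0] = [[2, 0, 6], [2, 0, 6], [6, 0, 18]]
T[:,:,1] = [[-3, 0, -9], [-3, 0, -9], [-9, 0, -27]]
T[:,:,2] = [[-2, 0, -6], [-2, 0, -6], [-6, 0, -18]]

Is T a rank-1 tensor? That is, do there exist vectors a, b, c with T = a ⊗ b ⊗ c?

Yes

If T = a ⊗ b ⊗ c then every fibre of T is a multiple of the corresponding factor, so read the factors off the fibres through the nonzero entry T[0,0,0] = 2.
The mode-1 fibre T[:,0,0] = [2, 2, 6] gives a = [1, 1, 3] (primitive direction); the mode-2 fibre T[0,:,0] = [2, 0, 6] gives b = [1, 0, 3]; then c[k] = T[0,0,k] / (a[0]·b[0]) = [2, -3, -2] / 1 = [2, -3, -2].
Expanding [1, 1, 3] ⊗ [1, 0, 3] ⊗ [2, -3, -2] reproduces all 27 entries of T, so T = [1, 1, 3] ⊗ [1, 0, 3] ⊗ [2, -3, -2] and rank(T) ≤ 1.
Equivalently every frontal slice T[:,:,k] is c[k] times the rank-1 matrix [1, 1, 3] ⊗ [1, 0, 3]. So T has rank 1 (it is nonzero).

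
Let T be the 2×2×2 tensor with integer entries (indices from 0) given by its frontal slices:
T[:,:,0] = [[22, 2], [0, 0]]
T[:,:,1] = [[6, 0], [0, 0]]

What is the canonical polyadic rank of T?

2

Lower bound: in the mode-2 unfolding of T (rows indexed by j, columns by (i,k)) the 2×2 minor on rows j ∈ {0, 1}, columns (i,k) ∈ {(0,0), (0,1)} is det [[22, 6], [2, 0]] = -12 ≠ 0, so that unfolding has rank ≥ 2 and hence rank(T) ≥ 2 (CP rank is at least every unfolding rank, though it can be larger).
Upper bound: T[i,:,:] = a[i]·M for every slice, with a = [1, 0] and M = [[22, 6], [2, 0]] (rows j, columns k).
Splitting M by its rows (j = 0, 1), M = [1, 0][22, 6]ᵀ + [0, 1][2, 0]ᵀ.
Hence T = [1, 0] ⊗ [1, 0] ⊗ [22, 6] + [1, 0] ⊗ [0, 1] ⊗ [2, 0], so rank(T) ≤ 2.
These bounds meet, so rank(T) = 2.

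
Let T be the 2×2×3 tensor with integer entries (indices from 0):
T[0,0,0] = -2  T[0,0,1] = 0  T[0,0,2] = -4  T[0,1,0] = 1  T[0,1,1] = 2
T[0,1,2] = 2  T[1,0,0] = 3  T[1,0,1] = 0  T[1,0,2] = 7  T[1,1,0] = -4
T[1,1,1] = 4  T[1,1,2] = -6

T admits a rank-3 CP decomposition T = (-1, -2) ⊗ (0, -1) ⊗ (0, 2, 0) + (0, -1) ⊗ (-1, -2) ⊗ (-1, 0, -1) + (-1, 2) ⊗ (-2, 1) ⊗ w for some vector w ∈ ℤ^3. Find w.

Subtract the known terms from T to get the rank-1 residual R = (-1, 2) ⊗ (-2, 1) ⊗ w, so R[i,j,k] = a[i]·b[j]·w[k]. Pick indices with nonzero a[0]·b[0] = (-1)·(-2) = 2. Only the fibre through (0,0,·) is needed: R[0,0,:] = T[0,0,:] − Σₗ aₗ[0]bₗ[0]cₗ = [-2, 0, -4] − (-1)·(0)·(0, 2, 0) − (0)·(-1)·(-1, 0, -1) = [-2, 0, -4]. Then w[k] = R[0,0,k] / 2 for each k, giving w = [-2, 0, -4] / 2 = (-1, 0, -2).

w = (-1, 0, -2)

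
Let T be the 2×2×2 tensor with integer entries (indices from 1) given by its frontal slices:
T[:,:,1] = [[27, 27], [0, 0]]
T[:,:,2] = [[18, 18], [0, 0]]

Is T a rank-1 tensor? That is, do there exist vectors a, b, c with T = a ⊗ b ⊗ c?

If T = a ⊗ b ⊗ c then every fibre of T is a multiple of the corresponding factor, so read the factors off the fibres through the nonzero entry T[1,1,1] = 27.
The mode-1 fibre T[:,1,1] = [27, 0] gives a = (1, 0) (primitive direction); the mode-2 fibre T[1,:,1] = [27, 27] gives b = (1, 1); then c[k] = T[1,1,k] / (a[1]·b[1]) = [27, 18] / 1 = (27, 18).
Expanding (1, 0) ⊗ (1, 1) ⊗ (27, 18) reproduces all 8 entries of T, so T = (1, 0) ⊗ (1, 1) ⊗ (27, 18) and rank(T) ≤ 1.
Equivalently every frontal slice T[:,:,k] is c[k] times the rank-1 matrix (1, 0) ⊗ (1, 1). So T has rank 1 (it is nonzero).

Yes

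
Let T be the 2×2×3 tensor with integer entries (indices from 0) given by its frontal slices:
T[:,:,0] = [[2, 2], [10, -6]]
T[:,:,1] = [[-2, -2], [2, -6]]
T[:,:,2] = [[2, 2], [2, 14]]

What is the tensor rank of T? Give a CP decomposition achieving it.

Lower bound: the mode-3 unfolding of T (rows indexed by k, columns by (i,j) = (0,0), (0,1), (1,0), (1,1)) is [[2, 2, 10, -6], [-2, -2, 2, -6], [2, 2, 2, 14]].
There the 3×3 minor on rows k ∈ {0, 1, 2}, columns (i,j) ∈ {(0,0), (1,0), (1,1)} is det [[2, 10, -6], [-2, 2, -6], [2, 2, 14]] = 288 ≠ 0, so this unfolding has rank ≥ 3; CP rank is at least every unfolding rank, so rank(T) ≥ 3. (Flattening ranks never certify an upper bound on CP rank; for that we must actually write T with 3 rank-1 terms.)
Upper bound: T is a sum of 3 rank-1 terms, T = (0, 1) (x) (1, -1) (x) (8, 4, -4) + (0, 1) (x) (1, 2) (x) (0, 0, 4) + (1, 1) (x) (1, 1) (x) (2, -2, 2) (written with every a and b primitive with positive leading entry and the scale carried by c; CP decompositions are not unique, and this one is verified by expanding entrywise), so rank(T) ≤ 3.
These bounds meet, so rank(T) = 3.
Check entry T[0,1,2] = 2: (0)·(-1)·(-4) + (0)·(2)·(4) + (1)·(1)·(2) = 2.

rank(T) = 3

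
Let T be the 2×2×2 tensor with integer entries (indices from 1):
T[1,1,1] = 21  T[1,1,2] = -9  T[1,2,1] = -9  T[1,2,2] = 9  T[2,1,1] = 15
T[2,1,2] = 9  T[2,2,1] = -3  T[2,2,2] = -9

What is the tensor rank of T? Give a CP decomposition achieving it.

rank(T) = 2

Lower bound: the mode-3 unfolding of T (rows indexed by k, columns by (i,j) = (1,1), (1,2), (2,1), (2,2)) is [[21, -9, 15, -3], [-9, 9, 9, -9]].
There the 2×2 minor on rows k ∈ {1, 2}, columns (i,j) ∈ {(1,1), (1,2)} is det [[21, -9], [-9, 9]] = 108 ≠ 0, so this unfolding has rank ≥ 2; CP rank is at least every unfolding rank, so rank(T) ≥ 2. (Unfolding ranks only ever bound the CP rank from below — rank(T) can be strictly larger than all of them — so the matching upper bound has to come from an explicit 2-term decomposition.)
Upper bound — finding two terms. Write S_k = T[:,:,k] for the frontal slices: S₁ = [[21, -9], [15, -3]], S₂ = [[-9, 9], [9, -9]].
If T = a₁ ⊗ b₁ ⊗ c₁ + a₂ ⊗ b₂ ⊗ c₂ then each S_k = c₁[k]·a₁b₁ᵀ + c₂[k]·a₂b₂ᵀ. S₁ and S₂ are linearly independent, so a₁b₁ᵀ and a₂b₂ᵀ must span the same plane of matrices: they are the rank-1 matrices of the form x·S₁ + y·S₂.
det(x·S₁ + y·S₂) is 72·x² − 216·xy = 72·(x − 3·y)(x), vanishing at (x:y) = (3:1) and (0:1).
M₁ = 3·S₁ + S₂ = [[54, -18], [54, -18]] = 18·(1, 1)(3, -1)ᵀ and M₂ = S₂ = [[-9, 9], [9, -9]] = (-9)·(1, -1)(1, -1)ᵀ, so take a₁ = (1, 1), b₁ = (3, -1), a₂ = (1, -1), b₂ = (1, -1).
Each slice is an integer combination of E₁ = a₁b₁ᵀ and E₂ = a₂b₂ᵀ: S₁ = 6·E₁ + 3·E₂, S₂ = −9·E₂; reading off coefficients, c₁ = (6, 0) and c₂ = (3, -9).
Hence T = (1, 1) ⊗ (3, -1) ⊗ (6, 0) + (1, -1) ⊗ (1, -1) ⊗ (3, -9), so rank(T) ≤ 2.
These bounds meet, so rank(T) = 2.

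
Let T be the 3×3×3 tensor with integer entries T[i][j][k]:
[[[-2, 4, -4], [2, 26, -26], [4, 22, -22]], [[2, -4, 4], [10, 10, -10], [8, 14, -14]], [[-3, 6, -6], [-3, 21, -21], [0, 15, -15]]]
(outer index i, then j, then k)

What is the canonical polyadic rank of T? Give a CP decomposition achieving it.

rank(T) = 2

Lower bound: in the mode-1 unfolding of T (rows indexed by i, columns by (j,k)) the 2×2 minor on rows i ∈ {0, 1}, columns (j,k) ∈ {(0,0), (1,0)} is det [[-2, 2], [2, 10]] = -24 ≠ 0, so that unfolding has rank ≥ 2 and hence rank(T) ≥ 2 (CP rank is at least every unfolding rank, though it can be larger).
Upper bound: with S_k = T[:,:,k], the two rank-1 terms a₁b₁ᵀ, a₂b₂ᵀ are the rank-1 members of the pencil x·S₀ + y·S₁.
The 2×2 minor of x·S₀ + y·S₁ on rows {0,1}, columns {0,1} is −24·x² − 24·xy + 144·y² = (-24)·(x + 3·y)(x − 2·y), vanishing at (x:y) = (3:-1) and (2:1).
M₁ = 3·S₀ − S₁ = [[-10, -20, -10], [10, 20, 10], [-15, -30, -15]] = (-5)·(2, -2, 3)(1, 2, 1)ᵀ and M₂ = 2·S₀ + S₁ = [[0, 30, 30], [0, 30, 30], [0, 15, 15]] = 15·(2, 2, 1)(0, 1, 1)ᵀ, so take a₁ = (2, -2, 3), b₁ = (1, 2, 1), a₂ = (2, 2, 1), b₂ = (0, 1, 1).
Each slice is an integer combination of E₁ = a₁b₁ᵀ and E₂ = a₂b₂ᵀ: S₀ = −E₁ + 3·E₂, S₁ = 2·E₁ + 9·E₂, S₂ = −2·E₁ − 9·E₂; reading off coefficients, c₁ = (-1, 2, -2) and c₂ = (3, 9, -9).
Hence T = (2, -2, 3) ⊗ (1, 2, 1) ⊗ (-1, 2, -2) + (2, 2, 1) ⊗ (0, 1, 1) ⊗ (3, 9, -9), so rank(T) ≤ 2.
These bounds meet, so rank(T) = 2.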